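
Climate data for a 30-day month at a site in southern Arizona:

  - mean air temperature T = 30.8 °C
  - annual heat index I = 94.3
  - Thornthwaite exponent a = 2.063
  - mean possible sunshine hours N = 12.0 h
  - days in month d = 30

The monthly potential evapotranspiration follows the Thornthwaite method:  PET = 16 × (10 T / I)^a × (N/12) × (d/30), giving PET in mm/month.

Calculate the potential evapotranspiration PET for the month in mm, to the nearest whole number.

184 mm

10T/I = 10 × 30.8 / 94.3 = 3.2662
(10T/I)^a = 3.2662^2.063 = 11.4940
Uncorrected PET = 16 × 11.4940 = 183.904 mm
Correction = (N/12)(d/30) = (12.0/12)(30/30) = 1.0000
PET = 183.904 × 1.0000 = 183.904 mm/month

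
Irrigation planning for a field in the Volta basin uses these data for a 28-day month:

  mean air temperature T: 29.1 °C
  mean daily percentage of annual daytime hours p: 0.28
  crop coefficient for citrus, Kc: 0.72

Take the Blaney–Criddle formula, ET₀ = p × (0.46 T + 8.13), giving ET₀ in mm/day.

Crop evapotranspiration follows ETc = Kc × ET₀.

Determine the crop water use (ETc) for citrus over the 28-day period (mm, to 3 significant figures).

121 mm

ET₀ = 0.28 × (0.46 × 29.1 + 8.13) = 0.28 × 21.516 = 6.0245 mm/d
ETc = Kc × ET₀ = 0.72 × 6.0245 = 4.3376 mm/d
Over 28 days: 4.3376 × 28 = 121.453 mm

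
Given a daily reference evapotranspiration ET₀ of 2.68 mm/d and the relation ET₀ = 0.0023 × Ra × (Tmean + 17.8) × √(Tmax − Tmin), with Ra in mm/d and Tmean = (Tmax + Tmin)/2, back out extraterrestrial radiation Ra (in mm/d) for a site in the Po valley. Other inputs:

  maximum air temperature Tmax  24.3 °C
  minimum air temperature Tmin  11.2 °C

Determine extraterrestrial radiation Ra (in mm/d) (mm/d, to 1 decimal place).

Tmean = 17.75 °C; √ΔT = 3.6194
Ra = ET₀ / [0.0023 × (Tmean+17.8) × √ΔT] = 2.68 / (0.0023 × 35.55 × 3.6194) = 9.056 mm/d

9.1 mm/d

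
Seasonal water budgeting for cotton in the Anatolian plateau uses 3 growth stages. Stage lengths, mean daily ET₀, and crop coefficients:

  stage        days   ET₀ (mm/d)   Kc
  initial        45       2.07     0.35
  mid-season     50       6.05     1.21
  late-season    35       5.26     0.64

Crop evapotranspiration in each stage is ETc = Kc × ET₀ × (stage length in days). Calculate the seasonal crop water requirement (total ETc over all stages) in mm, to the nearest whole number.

initial: 0.35 × 2.07 × 45 = 32.60 mm
mid-season: 1.21 × 6.05 × 50 = 366.03 mm
late-season: 0.64 × 5.26 × 35 = 117.82 mm
Seasonal total = 516.45 mm

516 mm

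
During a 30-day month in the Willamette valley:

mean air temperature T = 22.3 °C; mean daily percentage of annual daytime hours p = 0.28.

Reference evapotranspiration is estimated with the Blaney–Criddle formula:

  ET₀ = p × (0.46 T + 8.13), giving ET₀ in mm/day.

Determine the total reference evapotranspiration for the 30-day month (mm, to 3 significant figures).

ET₀ = 0.28 × (0.46 × 22.3 + 8.13) = 0.28 × 18.388 = 5.1486 mm/d
Monthly total = 5.1486 × 30 = 154.458 mm

154 mm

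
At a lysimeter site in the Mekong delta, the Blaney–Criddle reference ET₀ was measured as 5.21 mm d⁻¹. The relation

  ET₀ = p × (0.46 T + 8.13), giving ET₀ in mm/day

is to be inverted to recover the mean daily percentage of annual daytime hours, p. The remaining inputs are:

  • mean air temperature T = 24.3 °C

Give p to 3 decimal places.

p = ET₀ / (0.46 T + 8.13) = 5.21 / (0.46 × 24.3 + 8.13) = 5.21 / 19.308 = 0.2698

0.270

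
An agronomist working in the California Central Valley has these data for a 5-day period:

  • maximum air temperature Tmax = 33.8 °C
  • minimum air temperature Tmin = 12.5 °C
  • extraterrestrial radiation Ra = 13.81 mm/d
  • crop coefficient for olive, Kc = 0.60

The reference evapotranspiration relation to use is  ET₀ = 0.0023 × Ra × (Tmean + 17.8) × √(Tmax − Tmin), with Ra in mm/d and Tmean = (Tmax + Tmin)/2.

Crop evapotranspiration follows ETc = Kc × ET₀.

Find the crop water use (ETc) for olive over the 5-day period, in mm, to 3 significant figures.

Tmean = (33.8 + 12.5)/2 = 23.15 °C
ET₀ = 0.0023 × 13.81 × (23.15 + 17.8) × √21.3 = 0.0023 × 13.81 × 40.95 × 4.6152 = 6.0030 mm/d
ETc = Kc × ET₀ = 0.60 × 6.0030 = 3.6018 mm/d
Over 5 days: 3.6018 × 5 = 18.009 mm

18.0 mm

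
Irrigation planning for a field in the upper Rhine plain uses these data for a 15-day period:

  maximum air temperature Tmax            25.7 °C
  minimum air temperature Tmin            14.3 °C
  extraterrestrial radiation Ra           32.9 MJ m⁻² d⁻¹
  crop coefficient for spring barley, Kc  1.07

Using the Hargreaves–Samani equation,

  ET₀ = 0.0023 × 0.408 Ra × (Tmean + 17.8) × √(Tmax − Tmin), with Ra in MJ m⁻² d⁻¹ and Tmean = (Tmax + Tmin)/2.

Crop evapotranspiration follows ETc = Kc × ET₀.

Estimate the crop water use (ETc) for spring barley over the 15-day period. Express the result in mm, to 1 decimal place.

Tmean = (25.7 + 14.3)/2 = 20.00 °C
0.408 Ra = 0.408 × 32.9 = 13.4232 mm/d equivalent
ET₀ = 0.0023 × 13.4232 × (20.00 + 17.8) × √11.4 = 0.0023 × 13.4232 × 37.80 × 3.3764 = 3.9403 mm/d
ETc = Kc × ET₀ = 1.07 × 3.9403 = 4.2161 mm/d
Over 15 days: 4.2161 × 15 = 63.242 mm

63.2 mm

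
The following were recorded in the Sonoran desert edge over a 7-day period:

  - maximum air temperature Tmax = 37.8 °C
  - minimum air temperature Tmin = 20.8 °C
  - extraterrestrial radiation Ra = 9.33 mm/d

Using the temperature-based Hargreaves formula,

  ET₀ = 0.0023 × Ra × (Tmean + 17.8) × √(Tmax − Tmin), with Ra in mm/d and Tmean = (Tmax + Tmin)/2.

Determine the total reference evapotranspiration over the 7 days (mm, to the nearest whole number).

Tmean = (37.8 + 20.8)/2 = 29.30 °C
ET₀ = 0.0023 × 9.33 × (29.30 + 17.8) × √17.0 = 0.0023 × 9.33 × 47.10 × 4.1231 = 4.1673 mm/d
Over 7 days: 4.1673 × 7 = 29.171 mm

29 mm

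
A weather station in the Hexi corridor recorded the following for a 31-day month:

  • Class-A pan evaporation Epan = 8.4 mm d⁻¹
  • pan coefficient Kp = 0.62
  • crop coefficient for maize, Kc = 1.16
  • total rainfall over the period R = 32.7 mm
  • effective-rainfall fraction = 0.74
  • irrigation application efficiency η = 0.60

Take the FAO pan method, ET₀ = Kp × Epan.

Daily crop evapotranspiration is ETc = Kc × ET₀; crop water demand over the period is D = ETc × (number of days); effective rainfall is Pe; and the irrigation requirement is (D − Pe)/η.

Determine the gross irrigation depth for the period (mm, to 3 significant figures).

272 mm

ET₀ = 0.62 × 8.4 = 5.2080 mm/d
ETc = Kc × ET₀ = 1.16 × 5.2080 = 6.0413 mm/d
Crop demand D = ETc × 31 d = 6.0413 × 31 = 187.280 mm
Pe = 0.74 × 32.7 = 24.198 mm
D − Pe = 187.280 − 24.198 = 163.082 mm
Gross irrigation = 163.082 / 0.60 = 271.803 mm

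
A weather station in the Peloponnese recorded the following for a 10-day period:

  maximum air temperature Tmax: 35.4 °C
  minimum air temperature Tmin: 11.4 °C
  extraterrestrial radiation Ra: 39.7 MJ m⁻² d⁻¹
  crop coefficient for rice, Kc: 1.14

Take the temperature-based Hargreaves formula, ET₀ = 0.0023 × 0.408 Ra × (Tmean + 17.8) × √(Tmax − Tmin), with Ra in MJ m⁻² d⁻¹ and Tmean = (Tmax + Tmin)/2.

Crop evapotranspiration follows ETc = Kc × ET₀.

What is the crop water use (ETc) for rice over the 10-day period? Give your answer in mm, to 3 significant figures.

85.7 mm

Tmean = (35.4 + 11.4)/2 = 23.40 °C
0.408 Ra = 0.408 × 39.7 = 16.1976 mm/d equivalent
ET₀ = 0.0023 × 16.1976 × (23.40 + 17.8) × √24.0 = 0.0023 × 16.1976 × 41.20 × 4.8990 = 7.5194 mm/d
ETc = Kc × ET₀ = 1.14 × 7.5194 = 8.5721 mm/d
Over 10 days: 8.5721 × 10 = 85.721 mm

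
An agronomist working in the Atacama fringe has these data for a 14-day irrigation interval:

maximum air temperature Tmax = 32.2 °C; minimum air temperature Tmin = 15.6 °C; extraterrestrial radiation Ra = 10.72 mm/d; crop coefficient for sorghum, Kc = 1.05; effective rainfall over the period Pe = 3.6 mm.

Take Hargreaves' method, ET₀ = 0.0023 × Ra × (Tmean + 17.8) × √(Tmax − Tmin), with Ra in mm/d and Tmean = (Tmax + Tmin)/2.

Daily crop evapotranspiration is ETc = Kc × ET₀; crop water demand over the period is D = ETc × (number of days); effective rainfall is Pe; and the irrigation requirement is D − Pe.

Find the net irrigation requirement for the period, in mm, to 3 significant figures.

Tmean = (32.2 + 15.6)/2 = 23.90 °C
ET₀ = 0.0023 × 10.72 × (23.90 + 17.8) × √16.6 = 0.0023 × 10.72 × 41.70 × 4.0743 = 4.1890 mm/d
ETc = Kc × ET₀ = 1.05 × 4.1890 = 4.3985 mm/d
Crop demand D = ETc × 14 d = 4.3985 × 14 = 61.579 mm
D − Pe = 61.579 − 3.6 = 57.979 mm

58.0 mm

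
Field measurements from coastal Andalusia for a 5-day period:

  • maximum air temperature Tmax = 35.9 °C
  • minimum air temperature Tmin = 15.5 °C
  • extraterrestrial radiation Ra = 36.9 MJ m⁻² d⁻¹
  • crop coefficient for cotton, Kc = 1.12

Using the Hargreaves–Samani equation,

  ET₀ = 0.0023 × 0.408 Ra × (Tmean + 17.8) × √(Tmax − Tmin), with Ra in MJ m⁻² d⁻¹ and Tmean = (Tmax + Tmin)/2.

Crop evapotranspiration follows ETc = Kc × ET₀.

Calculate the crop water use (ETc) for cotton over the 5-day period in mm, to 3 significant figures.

Tmean = (35.9 + 15.5)/2 = 25.70 °C
0.408 Ra = 0.408 × 36.9 = 15.0552 mm/d equivalent
ET₀ = 0.0023 × 15.0552 × (25.70 + 17.8) × √20.4 = 0.0023 × 15.0552 × 43.50 × 4.5166 = 6.8032 mm/d
ETc = Kc × ET₀ = 1.12 × 6.8032 = 7.6196 mm/d
Over 5 days: 7.6196 × 5 = 38.098 mm

38.1 mm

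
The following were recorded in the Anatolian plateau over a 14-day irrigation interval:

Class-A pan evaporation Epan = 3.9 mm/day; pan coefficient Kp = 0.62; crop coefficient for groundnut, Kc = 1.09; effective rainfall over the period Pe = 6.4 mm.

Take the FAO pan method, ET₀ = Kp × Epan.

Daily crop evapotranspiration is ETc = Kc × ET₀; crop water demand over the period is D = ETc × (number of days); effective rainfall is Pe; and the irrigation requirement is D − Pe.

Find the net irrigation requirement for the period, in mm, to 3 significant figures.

ET₀ = 0.62 × 3.9 = 2.4180 mm/d
ETc = Kc × ET₀ = 1.09 × 2.4180 = 2.6356 mm/d
Crop demand D = ETc × 14 d = 2.6356 × 14 = 36.898 mm
D − Pe = 36.898 − 6.4 = 30.498 mm

30.5 mm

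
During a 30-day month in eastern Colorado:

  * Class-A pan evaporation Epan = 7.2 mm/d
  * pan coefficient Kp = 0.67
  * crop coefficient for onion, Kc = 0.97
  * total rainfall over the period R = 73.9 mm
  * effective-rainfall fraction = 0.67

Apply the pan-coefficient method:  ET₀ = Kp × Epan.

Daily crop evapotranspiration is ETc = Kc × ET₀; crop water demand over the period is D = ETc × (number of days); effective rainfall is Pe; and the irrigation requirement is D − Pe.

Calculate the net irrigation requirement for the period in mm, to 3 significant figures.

90.9 mm

ET₀ = 0.67 × 7.2 = 4.8240 mm/d
ETc = Kc × ET₀ = 0.97 × 4.8240 = 4.6793 mm/d
Crop demand D = ETc × 30 d = 4.6793 × 30 = 140.379 mm
Pe = 0.67 × 73.9 = 49.513 mm
D − Pe = 140.379 − 49.513 = 90.866 mm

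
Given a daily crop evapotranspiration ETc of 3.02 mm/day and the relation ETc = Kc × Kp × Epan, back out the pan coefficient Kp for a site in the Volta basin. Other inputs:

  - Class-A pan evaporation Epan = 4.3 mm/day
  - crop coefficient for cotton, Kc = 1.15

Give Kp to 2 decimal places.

ETc = Kc × Kp × Epan  ⇒  Kp = ETc / (Kc × Epan)
Kp = 3.02 / (1.15 × 4.3) = 3.02 / 4.945 = 0.6107

0.61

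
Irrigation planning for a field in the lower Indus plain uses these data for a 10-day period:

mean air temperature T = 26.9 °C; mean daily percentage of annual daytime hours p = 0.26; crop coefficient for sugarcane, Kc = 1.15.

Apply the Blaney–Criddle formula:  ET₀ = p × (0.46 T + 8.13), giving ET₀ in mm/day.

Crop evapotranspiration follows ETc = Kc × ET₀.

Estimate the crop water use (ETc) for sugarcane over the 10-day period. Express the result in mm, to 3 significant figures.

61.3 mm

ET₀ = 0.26 × (0.46 × 26.9 + 8.13) = 0.26 × 20.504 = 5.3310 mm/d
ETc = Kc × ET₀ = 1.15 × 5.3310 = 6.1307 mm/d
Over 10 days: 6.1307 × 10 = 61.307 mm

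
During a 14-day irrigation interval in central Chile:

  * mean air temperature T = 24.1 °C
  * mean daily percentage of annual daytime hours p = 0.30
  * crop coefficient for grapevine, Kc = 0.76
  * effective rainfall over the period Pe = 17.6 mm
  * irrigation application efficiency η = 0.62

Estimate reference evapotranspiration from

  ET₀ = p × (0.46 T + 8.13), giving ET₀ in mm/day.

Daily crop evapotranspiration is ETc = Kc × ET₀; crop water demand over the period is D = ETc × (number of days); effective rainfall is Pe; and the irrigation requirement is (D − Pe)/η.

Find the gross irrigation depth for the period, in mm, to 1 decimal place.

70.5 mm

ET₀ = 0.30 × (0.46 × 24.1 + 8.13) = 0.30 × 19.216 = 5.7648 mm/d
ETc = Kc × ET₀ = 0.76 × 5.7648 = 4.3812 mm/d
Crop demand D = ETc × 14 d = 4.3812 × 14 = 61.337 mm
D − Pe = 61.337 − 17.6 = 43.737 mm
Gross irrigation = 43.737 / 0.62 = 70.544 mm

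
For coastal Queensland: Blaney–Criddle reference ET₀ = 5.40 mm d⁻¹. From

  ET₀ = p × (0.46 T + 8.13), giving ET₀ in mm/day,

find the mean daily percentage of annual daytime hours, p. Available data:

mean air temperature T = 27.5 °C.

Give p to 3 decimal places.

p = ET₀ / (0.46 T + 8.13) = 5.40 / (0.46 × 27.5 + 8.13) = 5.40 / 20.780 = 0.2599

0.260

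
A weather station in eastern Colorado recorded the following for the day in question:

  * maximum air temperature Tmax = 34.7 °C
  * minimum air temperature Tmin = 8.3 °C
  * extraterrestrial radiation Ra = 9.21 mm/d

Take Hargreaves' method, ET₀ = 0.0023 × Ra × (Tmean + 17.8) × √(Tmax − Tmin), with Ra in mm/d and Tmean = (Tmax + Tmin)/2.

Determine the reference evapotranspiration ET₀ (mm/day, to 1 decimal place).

4.3 mm/day

Tmean = (34.7 + 8.3)/2 = 21.50 °C
ET₀ = 0.0023 × 9.21 × (21.50 + 17.8) × √26.4 = 0.0023 × 9.21 × 39.30 × 5.1381 = 4.2774 mm/d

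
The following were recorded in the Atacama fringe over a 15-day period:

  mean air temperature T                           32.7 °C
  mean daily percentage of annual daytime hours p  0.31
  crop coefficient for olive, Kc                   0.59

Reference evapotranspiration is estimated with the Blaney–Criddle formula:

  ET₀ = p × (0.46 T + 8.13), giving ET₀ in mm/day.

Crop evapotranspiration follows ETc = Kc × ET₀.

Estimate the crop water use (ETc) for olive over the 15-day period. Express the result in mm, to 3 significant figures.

63.6 mm

ET₀ = 0.31 × (0.46 × 32.7 + 8.13) = 0.31 × 23.172 = 7.1833 mm/d
ETc = Kc × ET₀ = 0.59 × 7.1833 = 4.2381 mm/d
Over 15 days: 4.2381 × 15 = 63.572 mm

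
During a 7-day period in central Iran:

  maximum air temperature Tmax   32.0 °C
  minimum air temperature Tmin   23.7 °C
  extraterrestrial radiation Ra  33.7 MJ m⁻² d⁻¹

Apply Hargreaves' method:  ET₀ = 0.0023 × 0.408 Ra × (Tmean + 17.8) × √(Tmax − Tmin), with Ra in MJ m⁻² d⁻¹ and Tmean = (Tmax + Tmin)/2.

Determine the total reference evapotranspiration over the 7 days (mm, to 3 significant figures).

Tmean = (32.0 + 23.7)/2 = 27.85 °C
0.408 Ra = 0.408 × 33.7 = 13.7496 mm/d equivalent
ET₀ = 0.0023 × 13.7496 × (27.85 + 17.8) × √8.3 = 0.0023 × 13.7496 × 45.65 × 2.8810 = 4.1591 mm/d
Over 7 days: 4.1591 × 7 = 29.114 mm

29.1 mm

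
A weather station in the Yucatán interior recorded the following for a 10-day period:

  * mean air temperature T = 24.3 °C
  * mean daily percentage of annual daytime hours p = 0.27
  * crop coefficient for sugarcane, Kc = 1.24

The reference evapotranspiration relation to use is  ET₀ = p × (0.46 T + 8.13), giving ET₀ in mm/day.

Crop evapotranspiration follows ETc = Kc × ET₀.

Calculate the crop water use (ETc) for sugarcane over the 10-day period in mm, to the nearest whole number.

ET₀ = 0.27 × (0.46 × 24.3 + 8.13) = 0.27 × 19.308 = 5.2132 mm/d
ETc = Kc × ET₀ = 1.24 × 5.2132 = 6.4644 mm/d
Over 10 days: 6.4644 × 10 = 64.644 mm

65 mm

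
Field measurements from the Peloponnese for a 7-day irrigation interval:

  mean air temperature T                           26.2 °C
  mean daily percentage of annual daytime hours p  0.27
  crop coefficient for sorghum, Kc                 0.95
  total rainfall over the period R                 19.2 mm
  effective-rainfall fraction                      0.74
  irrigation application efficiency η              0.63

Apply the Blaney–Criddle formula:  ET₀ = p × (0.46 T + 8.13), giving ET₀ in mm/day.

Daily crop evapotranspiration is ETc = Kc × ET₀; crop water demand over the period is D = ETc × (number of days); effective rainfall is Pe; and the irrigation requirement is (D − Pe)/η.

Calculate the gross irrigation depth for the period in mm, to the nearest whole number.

35 mm

ET₀ = 0.27 × (0.46 × 26.2 + 8.13) = 0.27 × 20.182 = 5.4491 mm/d
ETc = Kc × ET₀ = 0.95 × 5.4491 = 5.1766 mm/d
Crop demand D = ETc × 7 d = 5.1766 × 7 = 36.236 mm
Pe = 0.74 × 19.2 = 14.208 mm
D − Pe = 36.236 − 14.208 = 22.028 mm
Gross irrigation = 22.028 / 0.63 = 34.965 mm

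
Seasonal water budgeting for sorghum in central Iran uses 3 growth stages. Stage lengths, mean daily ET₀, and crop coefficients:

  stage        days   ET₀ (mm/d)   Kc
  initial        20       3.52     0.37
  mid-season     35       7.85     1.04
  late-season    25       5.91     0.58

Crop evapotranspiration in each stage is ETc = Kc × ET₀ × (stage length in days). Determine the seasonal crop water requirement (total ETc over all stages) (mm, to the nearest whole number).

initial: 0.37 × 3.52 × 20 = 26.05 mm
mid-season: 1.04 × 7.85 × 35 = 285.74 mm
late-season: 0.58 × 5.91 × 25 = 85.70 mm
Seasonal total = 397.49 mm

397 mm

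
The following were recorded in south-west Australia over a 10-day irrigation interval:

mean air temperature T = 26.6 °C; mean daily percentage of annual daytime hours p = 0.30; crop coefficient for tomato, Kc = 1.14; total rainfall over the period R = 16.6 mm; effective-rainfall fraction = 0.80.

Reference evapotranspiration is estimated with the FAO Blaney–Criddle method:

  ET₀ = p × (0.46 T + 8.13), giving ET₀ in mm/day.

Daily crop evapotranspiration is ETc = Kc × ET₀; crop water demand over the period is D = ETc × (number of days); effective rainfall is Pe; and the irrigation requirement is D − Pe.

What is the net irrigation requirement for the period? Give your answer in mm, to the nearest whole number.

ET₀ = 0.30 × (0.46 × 26.6 + 8.13) = 0.30 × 20.366 = 6.1098 mm/d
ETc = Kc × ET₀ = 1.14 × 6.1098 = 6.9652 mm/d
Crop demand D = ETc × 10 d = 6.9652 × 10 = 69.652 mm
Pe = 0.80 × 16.6 = 13.280 mm
D − Pe = 69.652 − 13.280 = 56.372 mm

56 mm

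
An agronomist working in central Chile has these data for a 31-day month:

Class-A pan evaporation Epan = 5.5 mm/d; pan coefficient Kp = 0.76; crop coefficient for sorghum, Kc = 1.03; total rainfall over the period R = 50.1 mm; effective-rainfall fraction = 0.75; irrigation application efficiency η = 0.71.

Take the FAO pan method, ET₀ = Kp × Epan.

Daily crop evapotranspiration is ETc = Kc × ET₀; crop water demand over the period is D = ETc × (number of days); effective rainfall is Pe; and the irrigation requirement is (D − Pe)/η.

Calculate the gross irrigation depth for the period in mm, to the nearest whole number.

135 mm

ET₀ = 0.76 × 5.5 = 4.1800 mm/d
ETc = Kc × ET₀ = 1.03 × 4.1800 = 4.3054 mm/d
Crop demand D = ETc × 31 d = 4.3054 × 31 = 133.467 mm
Pe = 0.75 × 50.1 = 37.575 mm
D − Pe = 133.467 − 37.575 = 95.892 mm
Gross irrigation = 95.892 / 0.71 = 135.059 mm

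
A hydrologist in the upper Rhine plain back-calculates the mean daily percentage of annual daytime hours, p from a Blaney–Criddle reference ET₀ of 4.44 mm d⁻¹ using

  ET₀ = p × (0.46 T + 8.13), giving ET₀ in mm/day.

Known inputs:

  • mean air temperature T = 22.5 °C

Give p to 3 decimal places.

0.240

p = ET₀ / (0.46 T + 8.13) = 4.44 / (0.46 × 22.5 + 8.13) = 4.44 / 18.480 = 0.2403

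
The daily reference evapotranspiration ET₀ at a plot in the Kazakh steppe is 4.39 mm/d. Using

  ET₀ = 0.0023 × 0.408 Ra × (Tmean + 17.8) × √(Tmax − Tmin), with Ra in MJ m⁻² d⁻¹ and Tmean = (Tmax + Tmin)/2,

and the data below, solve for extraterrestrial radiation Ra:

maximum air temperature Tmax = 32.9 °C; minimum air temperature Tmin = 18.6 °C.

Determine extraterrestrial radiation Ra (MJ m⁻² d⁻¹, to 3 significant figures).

28.4 MJ m⁻² d⁻¹

Tmean = (32.9+18.6)/2 = 25.75 °C; ΔT = 14.3
Ra = ET₀ / [0.0023 × 0.408 × (Tmean+17.8) × √ΔT]
   = 4.39 / (0.0023 × 0.408 × 43.55 × 3.7815) = 28.407 MJ m⁻² d⁻¹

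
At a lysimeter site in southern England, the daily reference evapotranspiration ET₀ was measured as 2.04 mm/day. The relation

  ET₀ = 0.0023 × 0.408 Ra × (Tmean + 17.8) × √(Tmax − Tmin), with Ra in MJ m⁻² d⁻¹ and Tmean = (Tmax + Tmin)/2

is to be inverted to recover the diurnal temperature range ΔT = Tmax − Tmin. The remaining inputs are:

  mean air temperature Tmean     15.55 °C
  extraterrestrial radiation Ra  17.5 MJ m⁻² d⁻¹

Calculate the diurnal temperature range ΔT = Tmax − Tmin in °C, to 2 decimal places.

√ΔT = ET₀ / [0.0023 × 0.408 × Ra × (Tmean+17.8)] = 2.04 / (0.0023 × 7.1400 × 33.35) = 3.7248
ΔT = 3.7248² = 13.874 °C

13.87 °C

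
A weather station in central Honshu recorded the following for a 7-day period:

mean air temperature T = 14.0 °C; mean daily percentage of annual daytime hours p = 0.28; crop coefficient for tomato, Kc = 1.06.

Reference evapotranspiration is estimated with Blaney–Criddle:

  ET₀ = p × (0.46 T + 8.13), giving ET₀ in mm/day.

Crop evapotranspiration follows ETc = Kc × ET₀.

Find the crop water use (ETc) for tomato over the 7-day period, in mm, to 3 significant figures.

ET₀ = 0.28 × (0.46 × 14.0 + 8.13) = 0.28 × 14.570 = 4.0796 mm/d
ETc = Kc × ET₀ = 1.06 × 4.0796 = 4.3244 mm/d
Over 7 days: 4.3244 × 7 = 30.271 mm

30.3 mm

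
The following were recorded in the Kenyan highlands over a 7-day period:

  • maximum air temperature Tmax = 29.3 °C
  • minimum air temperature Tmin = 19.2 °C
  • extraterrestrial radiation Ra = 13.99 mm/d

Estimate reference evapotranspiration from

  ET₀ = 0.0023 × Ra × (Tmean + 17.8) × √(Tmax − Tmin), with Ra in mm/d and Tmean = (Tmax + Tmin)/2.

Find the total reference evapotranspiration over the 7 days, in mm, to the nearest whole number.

Tmean = (29.3 + 19.2)/2 = 24.25 °C
ET₀ = 0.0023 × 13.99 × (24.25 + 17.8) × √10.1 = 0.0023 × 13.99 × 42.05 × 3.1780 = 4.3000 mm/d
Over 7 days: 4.3000 × 7 = 30.100 mm

30 mm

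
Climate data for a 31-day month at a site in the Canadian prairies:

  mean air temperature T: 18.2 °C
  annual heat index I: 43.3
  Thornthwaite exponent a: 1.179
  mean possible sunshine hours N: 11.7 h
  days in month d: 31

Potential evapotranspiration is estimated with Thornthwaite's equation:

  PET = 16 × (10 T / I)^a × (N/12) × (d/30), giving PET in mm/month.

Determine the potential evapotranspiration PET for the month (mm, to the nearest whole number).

88 mm

10T/I = 10 × 18.2 / 43.3 = 4.2032
(10T/I)^a = 4.2032^1.179 = 5.4350
Uncorrected PET = 16 × 5.4350 = 86.960 mm
Correction = (N/12)(d/30) = (11.7/12)(31/30) = 1.0075
PET = 86.960 × 1.0075 = 87.612 mm/month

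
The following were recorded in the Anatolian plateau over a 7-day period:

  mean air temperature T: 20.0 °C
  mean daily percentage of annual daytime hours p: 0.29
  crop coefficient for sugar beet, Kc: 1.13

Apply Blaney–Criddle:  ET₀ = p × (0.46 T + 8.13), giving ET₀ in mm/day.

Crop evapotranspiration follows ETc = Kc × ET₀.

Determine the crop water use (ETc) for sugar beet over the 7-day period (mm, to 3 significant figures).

ET₀ = 0.29 × (0.46 × 20.0 + 8.13) = 0.29 × 17.330 = 5.0257 mm/d
ETc = Kc × ET₀ = 1.13 × 5.0257 = 5.6790 mm/d
Over 7 days: 5.6790 × 7 = 39.753 mm

39.8 mm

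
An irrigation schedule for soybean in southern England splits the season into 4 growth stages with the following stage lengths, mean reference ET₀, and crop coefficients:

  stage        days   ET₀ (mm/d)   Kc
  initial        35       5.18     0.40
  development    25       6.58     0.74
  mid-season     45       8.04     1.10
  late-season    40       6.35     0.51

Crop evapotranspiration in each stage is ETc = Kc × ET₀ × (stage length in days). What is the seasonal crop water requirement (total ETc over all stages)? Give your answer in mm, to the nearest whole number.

722 mm

initial: 0.40 × 5.18 × 35 = 72.52 mm
development: 0.74 × 6.58 × 25 = 121.73 mm
mid-season: 1.10 × 8.04 × 45 = 397.98 mm
late-season: 0.51 × 6.35 × 40 = 129.54 mm
Seasonal total = 721.77 mm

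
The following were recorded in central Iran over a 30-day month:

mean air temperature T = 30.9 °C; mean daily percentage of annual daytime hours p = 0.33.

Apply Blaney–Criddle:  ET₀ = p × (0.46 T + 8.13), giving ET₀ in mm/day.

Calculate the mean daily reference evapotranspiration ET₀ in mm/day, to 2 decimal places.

ET₀ = 0.33 × (0.46 × 30.9 + 8.13) = 0.33 × 22.344 = 7.3735 mm/d

7.37 mm/day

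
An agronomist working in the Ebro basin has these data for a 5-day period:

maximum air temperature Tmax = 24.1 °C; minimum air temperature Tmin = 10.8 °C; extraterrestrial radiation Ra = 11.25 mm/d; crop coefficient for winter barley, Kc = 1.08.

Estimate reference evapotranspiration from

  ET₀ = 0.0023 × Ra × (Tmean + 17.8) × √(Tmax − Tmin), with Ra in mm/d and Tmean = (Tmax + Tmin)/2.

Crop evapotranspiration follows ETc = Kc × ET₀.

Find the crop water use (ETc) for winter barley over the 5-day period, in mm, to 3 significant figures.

18.0 mm

Tmean = (24.1 + 10.8)/2 = 17.45 °C
ET₀ = 0.0023 × 11.25 × (17.45 + 17.8) × √13.3 = 0.0023 × 11.25 × 35.25 × 3.6469 = 3.3263 mm/d
ETc = Kc × ET₀ = 1.08 × 3.3263 = 3.5924 mm/d
Over 5 days: 3.5924 × 5 = 17.962 mm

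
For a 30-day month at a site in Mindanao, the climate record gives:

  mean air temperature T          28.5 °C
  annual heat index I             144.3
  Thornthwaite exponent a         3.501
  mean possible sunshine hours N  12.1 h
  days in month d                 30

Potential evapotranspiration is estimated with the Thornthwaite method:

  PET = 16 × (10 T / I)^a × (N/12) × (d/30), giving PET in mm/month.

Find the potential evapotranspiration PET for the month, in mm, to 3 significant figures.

175 mm

10T/I = 10 × 28.5 / 144.3 = 1.9751
(10T/I)^a = 1.9751^3.501 = 10.8357
Uncorrected PET = 16 × 10.8357 = 173.371 mm
Correction = (N/12)(d/30) = (12.1/12)(30/30) = 1.0083
PET = 173.371 × 1.0083 = 174.810 mm/month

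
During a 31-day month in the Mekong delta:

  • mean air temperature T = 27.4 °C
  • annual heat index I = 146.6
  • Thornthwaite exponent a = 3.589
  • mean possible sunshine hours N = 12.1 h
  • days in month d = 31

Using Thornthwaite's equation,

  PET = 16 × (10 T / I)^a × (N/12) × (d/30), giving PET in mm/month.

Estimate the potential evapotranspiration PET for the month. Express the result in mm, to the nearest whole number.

10T/I = 10 × 27.4 / 146.6 = 1.8690
(10T/I)^a = 1.8690^3.589 = 9.4364
Uncorrected PET = 16 × 9.4364 = 150.982 mm
Correction = (N/12)(d/30) = (12.1/12)(31/30) = 1.0419
PET = 150.982 × 1.0419 = 157.308 mm/month

157 mm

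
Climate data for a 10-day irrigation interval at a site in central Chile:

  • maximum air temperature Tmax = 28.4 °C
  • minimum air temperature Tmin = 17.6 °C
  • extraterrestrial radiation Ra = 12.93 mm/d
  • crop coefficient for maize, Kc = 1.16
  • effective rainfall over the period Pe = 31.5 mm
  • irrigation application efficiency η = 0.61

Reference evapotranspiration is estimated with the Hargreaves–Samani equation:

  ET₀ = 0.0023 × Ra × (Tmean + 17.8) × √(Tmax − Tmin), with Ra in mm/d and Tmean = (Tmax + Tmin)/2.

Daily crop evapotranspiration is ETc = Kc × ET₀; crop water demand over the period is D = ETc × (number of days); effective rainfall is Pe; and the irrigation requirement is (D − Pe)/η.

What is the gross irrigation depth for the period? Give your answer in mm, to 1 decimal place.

24.2 mm

Tmean = (28.4 + 17.6)/2 = 23.00 °C
ET₀ = 0.0023 × 12.93 × (23.00 + 17.8) × √10.8 = 0.0023 × 12.93 × 40.80 × 3.2863 = 3.9874 mm/d
ETc = Kc × ET₀ = 1.16 × 3.9874 = 4.6254 mm/d
Crop demand D = ETc × 10 d = 4.6254 × 10 = 46.254 mm
D − Pe = 46.254 − 31.5 = 14.754 mm
Gross irrigation = 14.754 / 0.61 = 24.187 mm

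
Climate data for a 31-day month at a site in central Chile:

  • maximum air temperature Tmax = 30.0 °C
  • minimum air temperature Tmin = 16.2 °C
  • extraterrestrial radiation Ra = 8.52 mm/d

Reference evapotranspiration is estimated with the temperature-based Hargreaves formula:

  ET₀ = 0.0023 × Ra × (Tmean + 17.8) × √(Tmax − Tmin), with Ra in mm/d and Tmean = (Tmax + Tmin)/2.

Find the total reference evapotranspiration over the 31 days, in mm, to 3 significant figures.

Tmean = (30.0 + 16.2)/2 = 23.10 °C
ET₀ = 0.0023 × 8.52 × (23.10 + 17.8) × √13.8 = 0.0023 × 8.52 × 40.90 × 3.7148 = 2.9773 mm/d
Over 31 days: 2.9773 × 31 = 92.296 mm

92.3 mm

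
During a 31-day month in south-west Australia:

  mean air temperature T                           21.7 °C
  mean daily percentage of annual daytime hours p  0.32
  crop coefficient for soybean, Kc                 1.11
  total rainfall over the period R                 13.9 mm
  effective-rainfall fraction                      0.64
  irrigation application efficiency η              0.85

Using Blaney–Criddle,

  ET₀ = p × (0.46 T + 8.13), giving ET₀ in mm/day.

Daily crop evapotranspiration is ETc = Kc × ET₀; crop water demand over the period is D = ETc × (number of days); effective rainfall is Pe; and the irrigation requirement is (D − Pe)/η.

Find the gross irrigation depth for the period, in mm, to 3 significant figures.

224 mm

ET₀ = 0.32 × (0.46 × 21.7 + 8.13) = 0.32 × 18.112 = 5.7958 mm/d
ETc = Kc × ET₀ = 1.11 × 5.7958 = 6.4333 mm/d
Crop demand D = ETc × 31 d = 6.4333 × 31 = 199.432 mm
Pe = 0.64 × 13.9 = 8.896 mm
D − Pe = 199.432 − 8.896 = 190.536 mm
Gross irrigation = 190.536 / 0.85 = 224.160 mm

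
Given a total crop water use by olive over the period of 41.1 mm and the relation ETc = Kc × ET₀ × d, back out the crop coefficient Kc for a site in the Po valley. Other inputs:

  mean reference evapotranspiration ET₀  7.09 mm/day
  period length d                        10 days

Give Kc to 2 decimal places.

ETc = Kc × ET₀ × d  ⇒  Kc = ETc / (ET₀ × d)
Kc = 41.1 / (7.09 × 10) = 41.1 / 70.90 = 0.5797

0.58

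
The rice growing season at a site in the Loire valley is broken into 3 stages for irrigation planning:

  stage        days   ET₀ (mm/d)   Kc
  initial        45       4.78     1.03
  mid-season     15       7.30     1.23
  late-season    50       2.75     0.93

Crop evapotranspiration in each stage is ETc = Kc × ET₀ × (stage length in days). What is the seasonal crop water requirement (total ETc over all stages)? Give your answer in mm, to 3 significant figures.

484 mm

initial: 1.03 × 4.78 × 45 = 221.55 mm
mid-season: 1.23 × 7.30 × 15 = 134.69 mm
late-season: 0.93 × 2.75 × 50 = 127.88 mm
Seasonal total = 484.12 mm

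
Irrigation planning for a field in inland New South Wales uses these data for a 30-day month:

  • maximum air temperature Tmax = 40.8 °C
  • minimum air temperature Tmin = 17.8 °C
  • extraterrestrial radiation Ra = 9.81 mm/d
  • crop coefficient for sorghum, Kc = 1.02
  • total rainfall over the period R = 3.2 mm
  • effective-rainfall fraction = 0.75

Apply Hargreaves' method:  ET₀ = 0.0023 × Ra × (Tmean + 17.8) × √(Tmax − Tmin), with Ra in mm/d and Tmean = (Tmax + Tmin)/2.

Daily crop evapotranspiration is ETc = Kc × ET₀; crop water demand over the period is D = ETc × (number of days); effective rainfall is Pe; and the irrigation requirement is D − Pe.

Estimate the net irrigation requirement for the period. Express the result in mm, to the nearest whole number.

154 mm

Tmean = (40.8 + 17.8)/2 = 29.30 °C
ET₀ = 0.0023 × 9.81 × (29.30 + 17.8) × √23.0 = 0.0023 × 9.81 × 47.10 × 4.7958 = 5.0966 mm/d
ETc = Kc × ET₀ = 1.02 × 5.0966 = 5.1985 mm/d
Crop demand D = ETc × 30 d = 5.1985 × 30 = 155.955 mm
Pe = 0.75 × 3.2 = 2.400 mm
D − Pe = 155.955 − 2.400 = 153.555 mm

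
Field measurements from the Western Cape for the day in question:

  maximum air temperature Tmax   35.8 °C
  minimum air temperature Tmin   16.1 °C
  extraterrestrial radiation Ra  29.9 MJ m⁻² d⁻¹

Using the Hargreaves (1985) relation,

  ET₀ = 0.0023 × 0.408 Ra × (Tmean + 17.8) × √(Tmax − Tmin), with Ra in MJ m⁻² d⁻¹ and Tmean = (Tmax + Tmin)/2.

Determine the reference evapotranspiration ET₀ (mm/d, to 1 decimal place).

Tmean = (35.8 + 16.1)/2 = 25.95 °C
0.408 Ra = 0.408 × 29.9 = 12.1992 mm/d equivalent
ET₀ = 0.0023 × 12.1992 × (25.95 + 17.8) × √19.7 = 0.0023 × 12.1992 × 43.75 × 4.4385 = 5.4485 mm/d

5.4 mm/d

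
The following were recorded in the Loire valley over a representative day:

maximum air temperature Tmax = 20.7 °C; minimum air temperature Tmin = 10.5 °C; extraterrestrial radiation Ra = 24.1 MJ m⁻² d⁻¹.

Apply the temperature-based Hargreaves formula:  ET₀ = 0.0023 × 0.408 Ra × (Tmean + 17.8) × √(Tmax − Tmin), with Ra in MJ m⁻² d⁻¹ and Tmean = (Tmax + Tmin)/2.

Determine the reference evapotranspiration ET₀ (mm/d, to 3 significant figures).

2.41 mm/d

Tmean = (20.7 + 10.5)/2 = 15.60 °C
0.408 Ra = 0.408 × 24.1 = 9.8328 mm/d equivalent
ET₀ = 0.0023 × 9.8328 × (15.60 + 17.8) × √10.2 = 0.0023 × 9.8328 × 33.40 × 3.1937 = 2.4124 mm/d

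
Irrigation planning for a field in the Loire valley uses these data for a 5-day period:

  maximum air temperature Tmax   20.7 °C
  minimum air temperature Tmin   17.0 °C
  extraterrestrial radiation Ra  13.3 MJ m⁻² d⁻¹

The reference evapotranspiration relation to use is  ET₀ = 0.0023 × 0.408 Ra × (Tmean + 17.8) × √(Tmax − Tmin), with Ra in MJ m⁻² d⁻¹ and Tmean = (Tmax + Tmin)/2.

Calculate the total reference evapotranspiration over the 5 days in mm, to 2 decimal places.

4.40 mm

Tmean = (20.7 + 17.0)/2 = 18.85 °C
0.408 Ra = 0.408 × 13.3 = 5.4264 mm/d equivalent
ET₀ = 0.0023 × 5.4264 × (18.85 + 17.8) × √3.7 = 0.0023 × 5.4264 × 36.65 × 1.9235 = 0.8798 mm/d
Over 5 days: 0.8798 × 5 = 4.399 mm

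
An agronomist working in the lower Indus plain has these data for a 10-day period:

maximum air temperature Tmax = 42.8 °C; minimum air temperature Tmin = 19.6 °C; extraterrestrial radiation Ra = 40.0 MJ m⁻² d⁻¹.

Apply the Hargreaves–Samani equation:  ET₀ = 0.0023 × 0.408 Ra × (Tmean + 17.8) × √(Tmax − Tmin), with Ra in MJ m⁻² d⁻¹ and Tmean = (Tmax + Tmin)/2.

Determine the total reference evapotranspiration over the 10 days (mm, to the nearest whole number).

89 mm

Tmean = (42.8 + 19.6)/2 = 31.20 °C
0.408 Ra = 0.408 × 40.0 = 16.3200 mm/d equivalent
ET₀ = 0.0023 × 16.3200 × (31.20 + 17.8) × √23.2 = 0.0023 × 16.3200 × 49.00 × 4.8166 = 8.8590 mm/d
Over 10 days: 8.8590 × 10 = 88.590 mm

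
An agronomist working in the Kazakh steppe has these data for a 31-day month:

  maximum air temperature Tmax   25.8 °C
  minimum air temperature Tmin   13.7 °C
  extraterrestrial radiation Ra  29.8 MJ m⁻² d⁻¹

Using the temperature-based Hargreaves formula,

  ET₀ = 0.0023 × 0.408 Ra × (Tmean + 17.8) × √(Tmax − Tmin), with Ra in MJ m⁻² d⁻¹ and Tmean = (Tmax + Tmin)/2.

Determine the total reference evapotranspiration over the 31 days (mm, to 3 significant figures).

113 mm

Tmean = (25.8 + 13.7)/2 = 19.75 °C
0.408 Ra = 0.408 × 29.8 = 12.1584 mm/d equivalent
ET₀ = 0.0023 × 12.1584 × (19.75 + 17.8) × √12.1 = 0.0023 × 12.1584 × 37.55 × 3.4785 = 3.6526 mm/d
Over 31 days: 3.6526 × 31 = 113.231 mm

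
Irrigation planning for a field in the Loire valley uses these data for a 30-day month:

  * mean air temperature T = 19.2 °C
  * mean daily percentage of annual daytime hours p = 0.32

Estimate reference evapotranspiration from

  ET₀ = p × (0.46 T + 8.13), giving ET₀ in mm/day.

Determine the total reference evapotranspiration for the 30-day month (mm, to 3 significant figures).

163 mm

ET₀ = 0.32 × (0.46 × 19.2 + 8.13) = 0.32 × 16.962 = 5.4278 mm/d
Monthly total = 5.4278 × 30 = 162.834 mm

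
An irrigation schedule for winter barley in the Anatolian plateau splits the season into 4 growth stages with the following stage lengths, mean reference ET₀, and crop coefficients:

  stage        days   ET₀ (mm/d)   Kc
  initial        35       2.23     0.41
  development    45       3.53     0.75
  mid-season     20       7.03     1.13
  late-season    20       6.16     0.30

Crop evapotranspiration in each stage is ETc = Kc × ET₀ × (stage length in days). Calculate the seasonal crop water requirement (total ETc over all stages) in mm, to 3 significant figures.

347 mm

initial: 0.41 × 2.23 × 35 = 32.00 mm
development: 0.75 × 3.53 × 45 = 119.14 mm
mid-season: 1.13 × 7.03 × 20 = 158.88 mm
late-season: 0.30 × 6.16 × 20 = 36.96 mm
Seasonal total = 346.98 mm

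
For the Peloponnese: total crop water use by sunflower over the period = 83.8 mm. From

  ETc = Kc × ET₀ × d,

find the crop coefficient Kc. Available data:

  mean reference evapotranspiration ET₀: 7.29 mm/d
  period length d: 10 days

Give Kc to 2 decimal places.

1.15

ETc = Kc × ET₀ × d  ⇒  Kc = ETc / (ET₀ × d)
Kc = 83.8 / (7.29 × 10) = 83.8 / 72.90 = 1.1495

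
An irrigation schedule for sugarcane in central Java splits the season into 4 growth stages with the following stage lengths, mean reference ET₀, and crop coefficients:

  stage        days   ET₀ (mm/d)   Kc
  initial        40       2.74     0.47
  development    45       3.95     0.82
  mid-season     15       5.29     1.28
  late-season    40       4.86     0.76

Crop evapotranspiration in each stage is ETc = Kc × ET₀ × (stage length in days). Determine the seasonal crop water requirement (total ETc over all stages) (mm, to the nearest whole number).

initial: 0.47 × 2.74 × 40 = 51.51 mm
development: 0.82 × 3.95 × 45 = 145.76 mm
mid-season: 1.28 × 5.29 × 15 = 101.57 mm
late-season: 0.76 × 4.86 × 40 = 147.74 mm
Seasonal total = 446.58 mm

447 mm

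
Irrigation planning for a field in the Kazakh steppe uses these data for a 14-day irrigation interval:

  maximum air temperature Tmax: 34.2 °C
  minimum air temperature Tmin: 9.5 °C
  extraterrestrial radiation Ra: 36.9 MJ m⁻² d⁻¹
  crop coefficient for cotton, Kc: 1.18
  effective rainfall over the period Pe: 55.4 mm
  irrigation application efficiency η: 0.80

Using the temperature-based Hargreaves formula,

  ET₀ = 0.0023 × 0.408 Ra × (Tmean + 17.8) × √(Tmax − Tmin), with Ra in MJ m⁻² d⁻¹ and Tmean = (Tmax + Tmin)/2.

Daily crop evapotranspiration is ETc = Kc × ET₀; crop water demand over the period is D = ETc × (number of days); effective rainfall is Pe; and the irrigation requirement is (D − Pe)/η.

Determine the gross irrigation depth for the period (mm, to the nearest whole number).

72 mm

Tmean = (34.2 + 9.5)/2 = 21.85 °C
0.408 Ra = 0.408 × 36.9 = 15.0552 mm/d equivalent
ET₀ = 0.0023 × 15.0552 × (21.85 + 17.8) × √24.7 = 0.0023 × 15.0552 × 39.65 × 4.9699 = 6.8235 mm/d
ETc = Kc × ET₀ = 1.18 × 6.8235 = 8.0517 mm/d
Crop demand D = ETc × 14 d = 8.0517 × 14 = 112.724 mm
D − Pe = 112.724 − 55.4 = 57.324 mm
Gross irrigation = 57.324 / 0.80 = 71.655 mm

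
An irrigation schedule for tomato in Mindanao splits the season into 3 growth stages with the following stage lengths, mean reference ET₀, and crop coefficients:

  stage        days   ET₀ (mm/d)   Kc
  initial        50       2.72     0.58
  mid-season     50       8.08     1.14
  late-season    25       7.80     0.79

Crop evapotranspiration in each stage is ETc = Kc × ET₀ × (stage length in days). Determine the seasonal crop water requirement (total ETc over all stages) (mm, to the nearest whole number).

initial: 0.58 × 2.72 × 50 = 78.88 mm
mid-season: 1.14 × 8.08 × 50 = 460.56 mm
late-season: 0.79 × 7.80 × 25 = 154.05 mm
Seasonal total = 693.49 mm

693 mm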